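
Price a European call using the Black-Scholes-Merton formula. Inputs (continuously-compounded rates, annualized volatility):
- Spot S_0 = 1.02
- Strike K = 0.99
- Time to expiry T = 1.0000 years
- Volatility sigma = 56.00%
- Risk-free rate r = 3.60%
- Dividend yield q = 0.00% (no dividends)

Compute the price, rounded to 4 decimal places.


Answer: Price = 0.2517

Derivation:
d1 = (ln(S/K) + (r - q + 0.5*sigma^2) * T) / (sigma * sqrt(T)) = 0.39759458
d2 = d1 - sigma * sqrt(T) = -0.16240542
exp(-rT) = 0.96464029; exp(-qT) = 1.00000000
C = S_0 * exp(-qT) * N(d1) - K * exp(-rT) * N(d2)
N(d1) = 0.65453547; N(d2) = 0.43549330
C = 1.0200 * 1.00000000 * 0.65453547 - 0.9900 * 0.96464029 * 0.43549330 = 0.2517


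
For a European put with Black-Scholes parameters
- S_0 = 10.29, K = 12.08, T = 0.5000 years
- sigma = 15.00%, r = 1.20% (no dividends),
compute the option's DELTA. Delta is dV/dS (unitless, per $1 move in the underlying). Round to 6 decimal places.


Answer: Delta = -0.919611

Derivation:
d1 = -1.4024627927; d2 = -1.5085288099
phi(d1) = 0.1492116553; exp(-qT) = 1.0000000000; exp(-rT) = 0.9940179641
N(-d1) = 0.9196114531
Delta = -exp(-qT) * N(-d1) = -1.0000000000 * 0.9196114531 = -0.919611


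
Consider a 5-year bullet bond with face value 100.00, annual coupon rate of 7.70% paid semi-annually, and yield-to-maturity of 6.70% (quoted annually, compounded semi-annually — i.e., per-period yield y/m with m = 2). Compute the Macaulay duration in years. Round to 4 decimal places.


Coupon per period c = face * coupon_rate / m = 3.850000
Periods per year m = 2; per-period yield y/m = 0.033500
Number of cashflows N = 10
Cashflows (t years, CF_t, discount factor 1/(1+y/m)^(m*t), PV):
  t = 0.5000: CF_t = 3.850000, DF = 0.967586, PV = 3.725206
  t = 1.0000: CF_t = 3.850000, DF = 0.936222, PV = 3.604456
  t = 1.5000: CF_t = 3.850000, DF = 0.905876, PV = 3.487621
  t = 2.0000: CF_t = 3.850000, DF = 0.876512, PV = 3.374573
  t = 2.5000: CF_t = 3.850000, DF = 0.848101, PV = 3.265189
  t = 3.0000: CF_t = 3.850000, DF = 0.820611, PV = 3.159351
  t = 3.5000: CF_t = 3.850000, DF = 0.794011, PV = 3.056943
  t = 4.0000: CF_t = 3.850000, DF = 0.768274, PV = 2.957855
  t = 4.5000: CF_t = 3.850000, DF = 0.743371, PV = 2.861979
  t = 5.0000: CF_t = 103.850000, DF = 0.719275, PV = 74.696747
Price P = sum_t PV_t = 104.189920
Macaulay numerator sum_t t * PV_t:
  t * PV_t at t = 0.5000: 1.862603
  t * PV_t at t = 1.0000: 3.604456
  t * PV_t at t = 1.5000: 5.231432
  t * PV_t at t = 2.0000: 6.749146
  t * PV_t at t = 2.5000: 8.162972
  t * PV_t at t = 3.0000: 9.478052
  t * PV_t at t = 3.5000: 10.699301
  t * PV_t at t = 4.0000: 11.831420
  t * PV_t at t = 4.5000: 12.878904
  t * PV_t at t = 5.0000: 373.483737
Macaulay duration D = (sum_t t * PV_t) / P = 443.982023 / 104.189920 = 4.261276

Answer: Macaulay duration = 4.2613 years


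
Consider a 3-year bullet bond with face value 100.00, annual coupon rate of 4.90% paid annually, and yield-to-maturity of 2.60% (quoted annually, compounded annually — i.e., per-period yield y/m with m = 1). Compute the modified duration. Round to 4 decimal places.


Coupon per period c = face * coupon_rate / m = 4.900000
Periods per year m = 1; per-period yield y/m = 0.026000
Number of cashflows N = 3
Cashflows (t years, CF_t, discount factor 1/(1+y/m)^(m*t), PV):
  t = 1.0000: CF_t = 4.900000, DF = 0.974659, PV = 4.775828
  t = 2.0000: CF_t = 4.900000, DF = 0.949960, PV = 4.654804
  t = 3.0000: CF_t = 104.900000, DF = 0.925887, PV = 97.125531
Price P = sum_t PV_t = 106.556163
First compute Macaulay numerator sum_t t * PV_t:
  t * PV_t at t = 1.0000: 4.775828
  t * PV_t at t = 2.0000: 9.309607
  t * PV_t at t = 3.0000: 291.376593
Macaulay duration D = 305.462028 / 106.556163 = 2.866676
Modified duration = D / (1 + y/m) = 2.866676 / (1 + 0.026000) = 2.794031

Answer: Modified duration = 2.7940


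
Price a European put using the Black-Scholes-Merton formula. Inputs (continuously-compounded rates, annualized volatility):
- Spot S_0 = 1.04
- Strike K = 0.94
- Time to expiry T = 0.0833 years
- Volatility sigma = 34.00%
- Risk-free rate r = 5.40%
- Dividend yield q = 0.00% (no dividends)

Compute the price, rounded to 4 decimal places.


d1 = (ln(S/K) + (r - q + 0.5*sigma^2) * T) / (sigma * sqrt(T)) = 1.12513150
d2 = d1 - sigma * sqrt(T) = 1.02700158
exp(-rT) = 0.99551190; exp(-qT) = 1.00000000
P = K * exp(-rT) * N(-d2) - S_0 * exp(-qT) * N(-d1)
N(-d1) = 0.13026666; N(-d2) = 0.15220986
P = 0.9400 * 0.99551190 * 0.15220986 - 1.0400 * 1.00000000 * 0.13026666 = 0.0070

Answer: Price = 0.0070


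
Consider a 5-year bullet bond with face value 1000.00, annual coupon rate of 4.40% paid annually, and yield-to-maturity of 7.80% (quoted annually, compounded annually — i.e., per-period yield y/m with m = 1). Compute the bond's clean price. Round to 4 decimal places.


Answer: Price = 863.5293

Derivation:
Coupon per period c = face * coupon_rate / m = 44.000000
Periods per year m = 1; per-period yield y/m = 0.078000
Number of cashflows N = 5
Cashflows (t years, CF_t, discount factor 1/(1+y/m)^(m*t), PV):
  t = 1.0000: CF_t = 44.000000, DF = 0.927644, PV = 40.816327
  t = 2.0000: CF_t = 44.000000, DF = 0.860523, PV = 37.863012
  t = 3.0000: CF_t = 44.000000, DF = 0.798259, PV = 35.123387
  t = 4.0000: CF_t = 44.000000, DF = 0.740500, PV = 32.581992
  t = 5.0000: CF_t = 1044.000000, DF = 0.686920, PV = 717.144537
Price P = sum_t PV_t = 863.529255


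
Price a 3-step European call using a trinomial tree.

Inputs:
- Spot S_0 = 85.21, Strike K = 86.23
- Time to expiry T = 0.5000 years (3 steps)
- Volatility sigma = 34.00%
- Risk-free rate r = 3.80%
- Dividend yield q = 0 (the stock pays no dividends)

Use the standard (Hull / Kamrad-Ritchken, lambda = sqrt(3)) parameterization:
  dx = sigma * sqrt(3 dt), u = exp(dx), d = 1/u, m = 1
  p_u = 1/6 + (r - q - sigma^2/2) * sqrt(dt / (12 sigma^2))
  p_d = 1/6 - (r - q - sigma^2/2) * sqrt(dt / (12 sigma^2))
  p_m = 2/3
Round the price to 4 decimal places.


dt = T/N = 0.166667; dx = sigma*sqrt(3*dt) = 0.240416
u = exp(dx) = 1.271778; d = 1/u = 0.786300
p_u = 0.159804, p_m = 0.666667, p_d = 0.173530
Discount per step: exp(-r*dt) = 0.993687
Stock lattice S(k, j) with j the centered position index:
  k=0: S(0,+0) = 85.2100
  k=1: S(1,-1) = 67.0007; S(1,+0) = 85.2100; S(1,+1) = 108.3682
  k=2: S(2,-2) = 52.6827; S(2,-1) = 67.0007; S(2,+0) = 85.2100; S(2,+1) = 108.3682; S(2,+2) = 137.8204
  k=3: S(3,-3) = 41.4244; S(3,-2) = 52.6827; S(3,-1) = 67.0007; S(3,+0) = 85.2100; S(3,+1) = 108.3682; S(3,+2) = 137.8204; S(3,+3) = 175.2770
Terminal payoffs V(N, j) = max(S_T - K, 0):
  V(3,-3) = 0.000000; V(3,-2) = 0.000000; V(3,-1) = 0.000000; V(3,+0) = 0.000000; V(3,+1) = 22.138245; V(3,+2) = 51.590403; V(3,+3) = 89.047024
Backward induction: V(k, j) = exp(-r*dt) * [p_u * V(k+1, j+1) + p_m * V(k+1, j) + p_d * V(k+1, j-1)]
  V(2,-2) = exp(-r*dt) * [p_u*0.000000 + p_m*0.000000 + p_d*0.000000] = 0.000000
  V(2,-1) = exp(-r*dt) * [p_u*0.000000 + p_m*0.000000 + p_d*0.000000] = 0.000000
  V(2,+0) = exp(-r*dt) * [p_u*22.138245 + p_m*0.000000 + p_d*0.000000] = 3.515436
  V(2,+1) = exp(-r*dt) * [p_u*51.590403 + p_m*22.138245 + p_d*0.000000] = 22.857934
  V(2,+2) = exp(-r*dt) * [p_u*89.047024 + p_m*51.590403 + p_d*22.138245] = 52.134049
  V(1,-1) = exp(-r*dt) * [p_u*3.515436 + p_m*0.000000 + p_d*0.000000] = 0.558232
  V(1,+0) = exp(-r*dt) * [p_u*22.857934 + p_m*3.515436 + p_d*0.000000] = 5.958546
  V(1,+1) = exp(-r*dt) * [p_u*52.134049 + p_m*22.857934 + p_d*3.515436] = 24.027208
  V(0,+0) = exp(-r*dt) * [p_u*24.027208 + p_m*5.958546 + p_d*0.558232] = 7.858936

Answer: Price = V(0,0) = 7.8589


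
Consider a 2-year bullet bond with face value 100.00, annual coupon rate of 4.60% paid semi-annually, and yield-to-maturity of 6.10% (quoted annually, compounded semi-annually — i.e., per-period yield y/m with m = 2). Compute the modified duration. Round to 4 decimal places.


Answer: Modified duration = 1.8753

Derivation:
Coupon per period c = face * coupon_rate / m = 2.300000
Periods per year m = 2; per-period yield y/m = 0.030500
Number of cashflows N = 4
Cashflows (t years, CF_t, discount factor 1/(1+y/m)^(m*t), PV):
  t = 0.5000: CF_t = 2.300000, DF = 0.970403, PV = 2.231926
  t = 1.0000: CF_t = 2.300000, DF = 0.941681, PV = 2.165867
  t = 1.5000: CF_t = 2.300000, DF = 0.913810, PV = 2.101764
  t = 2.0000: CF_t = 102.300000, DF = 0.886764, PV = 90.715949
Price P = sum_t PV_t = 97.215506
First compute Macaulay numerator sum_t t * PV_t:
  t * PV_t at t = 0.5000: 1.115963
  t * PV_t at t = 1.0000: 2.165867
  t * PV_t at t = 1.5000: 3.152645
  t * PV_t at t = 2.0000: 181.431898
Macaulay duration D = 187.866374 / 97.215506 = 1.932473
Modified duration = D / (1 + y/m) = 1.932473 / (1 + 0.030500) = 1.875277


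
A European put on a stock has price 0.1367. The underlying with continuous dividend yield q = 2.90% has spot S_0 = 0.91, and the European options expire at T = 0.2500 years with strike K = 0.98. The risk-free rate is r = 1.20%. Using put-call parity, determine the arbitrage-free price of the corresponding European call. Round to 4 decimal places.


Put-call parity: C - P = S_0 * exp(-qT) - K * exp(-rT).
S_0 * exp(-qT) = 0.9100 * 0.99277622 = 0.90342636
K * exp(-rT) = 0.9800 * 0.99700450 = 0.97706441
C = P + S*exp(-qT) - K*exp(-rT)
C = 0.1367 + 0.90342636 - 0.97706441 = 0.0631

Answer: Call price = 0.0631


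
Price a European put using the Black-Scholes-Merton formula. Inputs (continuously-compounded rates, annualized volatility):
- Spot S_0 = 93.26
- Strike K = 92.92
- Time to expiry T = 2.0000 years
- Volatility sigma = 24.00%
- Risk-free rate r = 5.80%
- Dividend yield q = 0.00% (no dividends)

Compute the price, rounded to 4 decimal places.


Answer: Price = 7.3217

Derivation:
d1 = (ln(S/K) + (r - q + 0.5*sigma^2) * T) / (sigma * sqrt(T)) = 0.52223484
d2 = d1 - sigma * sqrt(T) = 0.18282359
exp(-rT) = 0.89047522; exp(-qT) = 1.00000000
P = K * exp(-rT) * N(-d2) - S_0 * exp(-qT) * N(-d1)
N(-d1) = 0.30075341; N(-d2) = 0.42746822
P = 92.9200 * 0.89047522 * 0.42746822 - 93.2600 * 1.00000000 * 0.30075341 = 7.3217


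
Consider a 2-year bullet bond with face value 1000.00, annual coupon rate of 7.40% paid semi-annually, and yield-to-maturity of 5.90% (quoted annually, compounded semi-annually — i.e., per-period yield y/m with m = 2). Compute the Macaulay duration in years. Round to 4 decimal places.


Coupon per period c = face * coupon_rate / m = 37.000000
Periods per year m = 2; per-period yield y/m = 0.029500
Number of cashflows N = 4
Cashflows (t years, CF_t, discount factor 1/(1+y/m)^(m*t), PV):
  t = 0.5000: CF_t = 37.000000, DF = 0.971345, PV = 35.939777
  t = 1.0000: CF_t = 37.000000, DF = 0.943512, PV = 34.909934
  t = 1.5000: CF_t = 37.000000, DF = 0.916476, PV = 33.909600
  t = 2.0000: CF_t = 1037.000000, DF = 0.890214, PV = 923.152293
Price P = sum_t PV_t = 1027.911603
Macaulay numerator sum_t t * PV_t:
  t * PV_t at t = 0.5000: 17.969888
  t * PV_t at t = 1.0000: 34.909934
  t * PV_t at t = 1.5000: 50.864401
  t * PV_t at t = 2.0000: 1846.304585
Macaulay duration D = (sum_t t * PV_t) / P = 1950.048808 / 1027.911603 = 1.897098

Answer: Macaulay duration = 1.8971 years


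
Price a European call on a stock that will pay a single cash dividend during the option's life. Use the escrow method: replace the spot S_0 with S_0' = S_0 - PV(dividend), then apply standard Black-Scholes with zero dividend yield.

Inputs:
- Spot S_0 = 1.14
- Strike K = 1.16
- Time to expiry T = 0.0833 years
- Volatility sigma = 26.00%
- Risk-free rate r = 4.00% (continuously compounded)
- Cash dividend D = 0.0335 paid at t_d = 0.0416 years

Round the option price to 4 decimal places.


Answer: Price = 0.0147

Derivation:
PV(D) = D * exp(-r * t_d) = 0.0335 * 0.99833738 = 0.03344430
S_0' = S_0 - PV(D) = 1.1400 - 0.03344430 = 1.10655570
d1 = (ln(S_0'/K) + (r + sigma^2/2)*T) / (sigma*sqrt(T)) = -0.54664131
d2 = d1 - sigma*sqrt(T) = -0.62168183
exp(-rT) = 0.99667354
N(d1) = 0.29231259; N(d2) = 0.26707555
C = S_0' * N(d1) - K * exp(-rT) * N(d2) = 1.10655570 * 0.29231259 - 1.1600 * 0.99667354 * 0.26707555 = 0.0147


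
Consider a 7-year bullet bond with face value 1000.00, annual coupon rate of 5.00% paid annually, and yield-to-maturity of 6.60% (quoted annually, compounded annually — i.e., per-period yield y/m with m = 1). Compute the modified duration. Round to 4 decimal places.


Answer: Modified duration = 5.6523

Derivation:
Coupon per period c = face * coupon_rate / m = 50.000000
Periods per year m = 1; per-period yield y/m = 0.066000
Number of cashflows N = 7
Cashflows (t years, CF_t, discount factor 1/(1+y/m)^(m*t), PV):
  t = 1.0000: CF_t = 50.000000, DF = 0.938086, PV = 46.904315
  t = 2.0000: CF_t = 50.000000, DF = 0.880006, PV = 44.000296
  t = 3.0000: CF_t = 50.000000, DF = 0.825521, PV = 41.276075
  t = 4.0000: CF_t = 50.000000, DF = 0.774410, PV = 38.720520
  t = 5.0000: CF_t = 50.000000, DF = 0.726464, PV = 36.323190
  t = 6.0000: CF_t = 50.000000, DF = 0.681486, PV = 34.074287
  t = 7.0000: CF_t = 1050.000000, DF = 0.639292, PV = 671.257060
Price P = sum_t PV_t = 912.555742
First compute Macaulay numerator sum_t t * PV_t:
  t * PV_t at t = 1.0000: 46.904315
  t * PV_t at t = 2.0000: 88.000591
  t * PV_t at t = 3.0000: 123.828224
  t * PV_t at t = 4.0000: 154.882082
  t * PV_t at t = 5.0000: 181.615949
  t * PV_t at t = 6.0000: 204.445722
  t * PV_t at t = 7.0000: 4698.799418
Macaulay duration D = 5498.476301 / 912.555742 = 6.025359
Modified duration = D / (1 + y/m) = 6.025359 / (1 + 0.066000) = 5.652307


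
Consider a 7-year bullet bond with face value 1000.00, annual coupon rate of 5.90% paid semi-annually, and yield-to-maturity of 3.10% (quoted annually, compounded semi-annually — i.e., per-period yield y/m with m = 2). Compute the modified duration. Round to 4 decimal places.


Answer: Modified duration = 5.8503

Derivation:
Coupon per period c = face * coupon_rate / m = 29.500000
Periods per year m = 2; per-period yield y/m = 0.015500
Number of cashflows N = 14
Cashflows (t years, CF_t, discount factor 1/(1+y/m)^(m*t), PV):
  t = 0.5000: CF_t = 29.500000, DF = 0.984737, PV = 29.049729
  t = 1.0000: CF_t = 29.500000, DF = 0.969706, PV = 28.606331
  t = 1.5000: CF_t = 29.500000, DF = 0.954905, PV = 28.169701
  t = 2.0000: CF_t = 29.500000, DF = 0.940330, PV = 27.739735
  t = 2.5000: CF_t = 29.500000, DF = 0.925977, PV = 27.316332
  t = 3.0000: CF_t = 29.500000, DF = 0.911844, PV = 26.899391
  t = 3.5000: CF_t = 29.500000, DF = 0.897926, PV = 26.488814
  t = 4.0000: CF_t = 29.500000, DF = 0.884220, PV = 26.084505
  t = 4.5000: CF_t = 29.500000, DF = 0.870724, PV = 25.686366
  t = 5.0000: CF_t = 29.500000, DF = 0.857434, PV = 25.294304
  t = 5.5000: CF_t = 29.500000, DF = 0.844347, PV = 24.908227
  t = 6.0000: CF_t = 29.500000, DF = 0.831459, PV = 24.528042
  t = 6.5000: CF_t = 29.500000, DF = 0.818768, PV = 24.153660
  t = 7.0000: CF_t = 1029.500000, DF = 0.806271, PV = 830.055942
Price P = sum_t PV_t = 1174.981079
First compute Macaulay numerator sum_t t * PV_t:
  t * PV_t at t = 0.5000: 14.524865
  t * PV_t at t = 1.0000: 28.606331
  t * PV_t at t = 1.5000: 42.254551
  t * PV_t at t = 2.0000: 55.479470
  t * PV_t at t = 2.5000: 68.290829
  t * PV_t at t = 3.0000: 80.698173
  t * PV_t at t = 3.5000: 92.710851
  t * PV_t at t = 4.0000: 104.338019
  t * PV_t at t = 4.5000: 115.588647
  t * PV_t at t = 5.0000: 126.471521
  t * PV_t at t = 5.5000: 136.995247
  t * PV_t at t = 6.0000: 147.168253
  t * PV_t at t = 6.5000: 156.998792
  t * PV_t at t = 7.0000: 5810.391591
Macaulay duration D = 6980.517139 / 1174.981079 = 5.940961
Modified duration = D / (1 + y/m) = 5.940961 / (1 + 0.015500) = 5.850282


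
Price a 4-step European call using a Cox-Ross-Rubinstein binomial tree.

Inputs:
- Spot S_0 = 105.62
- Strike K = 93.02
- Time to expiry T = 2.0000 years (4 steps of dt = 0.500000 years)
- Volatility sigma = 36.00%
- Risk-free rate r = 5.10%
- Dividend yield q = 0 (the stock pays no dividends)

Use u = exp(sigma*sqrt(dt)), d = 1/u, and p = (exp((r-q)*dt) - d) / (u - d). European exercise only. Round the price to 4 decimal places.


Answer: Price = V(0,0) = 32.0729

Derivation:
dt = T/N = 0.500000
u = exp(sigma*sqrt(dt)) = 1.289892; d = 1/u = 0.775259
p = (exp((r-q)*dt) - d) / (u - d) = 0.486889
Discount per step: exp(-r*dt) = 0.974822
Stock lattice S(k, i) with i counting down-moves:
  k=0: S(0,0) = 105.6200
  k=1: S(1,0) = 136.2384; S(1,1) = 81.8828
  k=2: S(2,0) = 175.7328; S(2,1) = 105.6200; S(2,2) = 63.4804
  k=3: S(3,0) = 226.6763; S(3,1) = 136.2384; S(3,2) = 81.8828; S(3,3) = 49.2137
  k=4: S(4,0) = 292.3879; S(4,1) = 175.7328; S(4,2) = 105.6200; S(4,3) = 63.4804; S(4,4) = 38.1534
Terminal payoffs V(N, i) = max(S_T - K, 0):
  V(4,0) = 199.367949; V(4,1) = 82.712795; V(4,2) = 12.600000; V(4,3) = 0.000000; V(4,4) = 0.000000
Backward induction: V(k, i) = exp(-r*dt) * [p * V(k+1, i) + (1-p) * V(k+1, i+1)].
  V(3,0) = exp(-r*dt) * [p*199.367949 + (1-p)*82.712795] = 135.998336
  V(3,1) = exp(-r*dt) * [p*82.712795 + (1-p)*12.600000] = 45.560408
  V(3,2) = exp(-r*dt) * [p*12.600000 + (1-p)*0.000000] = 5.980340
  V(3,3) = exp(-r*dt) * [p*0.000000 + (1-p)*0.000000] = 0.000000
  V(2,0) = exp(-r*dt) * [p*135.998336 + (1-p)*45.560408] = 87.337873
  V(2,1) = exp(-r*dt) * [p*45.560408 + (1-p)*5.980340] = 24.615663
  V(2,2) = exp(-r*dt) * [p*5.980340 + (1-p)*0.000000] = 2.838450
  V(1,0) = exp(-r*dt) * [p*87.337873 + (1-p)*24.615663] = 53.765751
  V(1,1) = exp(-r*dt) * [p*24.615663 + (1-p)*2.838450] = 13.103106
  V(0,0) = exp(-r*dt) * [p*53.765751 + (1-p)*13.103106] = 32.072918


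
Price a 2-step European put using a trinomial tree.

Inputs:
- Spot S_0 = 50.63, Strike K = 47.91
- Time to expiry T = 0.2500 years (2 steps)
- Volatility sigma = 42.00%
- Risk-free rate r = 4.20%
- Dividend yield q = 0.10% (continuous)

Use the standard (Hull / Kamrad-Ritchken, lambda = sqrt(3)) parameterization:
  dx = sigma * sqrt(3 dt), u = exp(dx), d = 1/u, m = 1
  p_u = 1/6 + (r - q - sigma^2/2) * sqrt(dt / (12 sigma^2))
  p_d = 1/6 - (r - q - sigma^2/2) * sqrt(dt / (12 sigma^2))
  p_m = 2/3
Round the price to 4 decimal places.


dt = T/N = 0.125000; dx = sigma*sqrt(3*dt) = 0.257196
u = exp(dx) = 1.293299; d = 1/u = 0.773216
p_u = 0.155197, p_m = 0.666667, p_d = 0.178136
Discount per step: exp(-r*dt) = 0.994764
Stock lattice S(k, j) with j the centered position index:
  k=0: S(0,+0) = 50.6300
  k=1: S(1,-1) = 39.1479; S(1,+0) = 50.6300; S(1,+1) = 65.4797
  k=2: S(2,-2) = 30.2698; S(2,-1) = 39.1479; S(2,+0) = 50.6300; S(2,+1) = 65.4797; S(2,+2) = 84.6849
Terminal payoffs V(N, j) = max(K - S_T, 0):
  V(2,-2) = 17.640172; V(2,-1) = 8.762058; V(2,+0) = 0.000000; V(2,+1) = 0.000000; V(2,+2) = 0.000000
Backward induction: V(k, j) = exp(-r*dt) * [p_u * V(k+1, j+1) + p_m * V(k+1, j) + p_d * V(k+1, j-1)]
  V(1,-1) = exp(-r*dt) * [p_u*0.000000 + p_m*8.762058 + p_d*17.640172] = 8.936689
  V(1,+0) = exp(-r*dt) * [p_u*0.000000 + p_m*0.000000 + p_d*8.762058] = 1.552669
  V(1,+1) = exp(-r*dt) * [p_u*0.000000 + p_m*0.000000 + p_d*0.000000] = 0.000000
  V(0,+0) = exp(-r*dt) * [p_u*0.000000 + p_m*1.552669 + p_d*8.936689] = 2.613307

Answer: Price = V(0,0) = 2.6133


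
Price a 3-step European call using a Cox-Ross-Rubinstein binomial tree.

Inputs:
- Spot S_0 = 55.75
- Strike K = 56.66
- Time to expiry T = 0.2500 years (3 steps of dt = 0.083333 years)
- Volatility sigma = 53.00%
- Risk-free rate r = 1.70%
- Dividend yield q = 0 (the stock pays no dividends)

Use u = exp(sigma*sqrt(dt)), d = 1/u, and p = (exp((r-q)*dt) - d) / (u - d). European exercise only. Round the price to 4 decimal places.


dt = T/N = 0.083333
u = exp(sigma*sqrt(dt)) = 1.165322; d = 1/u = 0.858132
p = (exp((r-q)*dt) - d) / (u - d) = 0.466440
Discount per step: exp(-r*dt) = 0.998584
Stock lattice S(k, i) with i counting down-moves:
  k=0: S(0,0) = 55.7500
  k=1: S(1,0) = 64.9667; S(1,1) = 47.8408
  k=2: S(2,0) = 75.7072; S(2,1) = 55.7500; S(2,2) = 41.0537
  k=3: S(3,0) = 88.2233; S(3,1) = 64.9667; S(3,2) = 47.8408; S(3,3) = 35.2295
Terminal payoffs V(N, i) = max(S_T - K, 0):
  V(3,0) = 31.563280; V(3,1) = 8.306726; V(3,2) = 0.000000; V(3,3) = 0.000000
Backward induction: V(k, i) = exp(-r*dt) * [p * V(k+1, i) + (1-p) * V(k+1, i+1)].
  V(2,0) = exp(-r*dt) * [p*31.563280 + (1-p)*8.306726] = 19.127395
  V(2,1) = exp(-r*dt) * [p*8.306726 + (1-p)*0.000000] = 3.869104
  V(2,2) = exp(-r*dt) * [p*0.000000 + (1-p)*0.000000] = 0.000000
  V(1,0) = exp(-r*dt) * [p*19.127395 + (1-p)*3.869104] = 10.970627
  V(1,1) = exp(-r*dt) * [p*3.869104 + (1-p)*0.000000] = 1.802150
  V(0,0) = exp(-r*dt) * [p*10.970627 + (1-p)*1.802150] = 6.070088

Answer: Price = V(0,0) = 6.0701


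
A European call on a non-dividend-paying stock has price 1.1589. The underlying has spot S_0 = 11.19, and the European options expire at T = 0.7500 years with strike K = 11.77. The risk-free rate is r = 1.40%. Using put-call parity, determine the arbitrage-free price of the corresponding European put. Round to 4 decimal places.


Put-call parity: C - P = S_0 * exp(-qT) - K * exp(-rT).
S_0 * exp(-qT) = 11.1900 * 1.00000000 = 11.19000000
K * exp(-rT) = 11.7700 * 0.98955493 = 11.64706156
P = C - S*exp(-qT) + K*exp(-rT)
P = 1.1589 - 11.19000000 + 11.64706156 = 1.6160

Answer: Put price = 1.6160


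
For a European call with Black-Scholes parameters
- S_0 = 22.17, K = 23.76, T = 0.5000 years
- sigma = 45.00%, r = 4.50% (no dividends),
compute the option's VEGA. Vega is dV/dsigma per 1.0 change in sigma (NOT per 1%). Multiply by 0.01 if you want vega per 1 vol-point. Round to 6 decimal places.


d1 = 0.0121356153; d2 = -0.3060624363
phi(d1) = 0.3989129047; exp(-qT) = 1.0000000000; exp(-rT) = 0.9777512372
Vega = S * exp(-qT) * phi(d1) * sqrt(T) = 22.1700 * 1.0000000000 * 0.3989129047 * 0.7071067812 = 6.253581

Answer: Vega = 6.253581


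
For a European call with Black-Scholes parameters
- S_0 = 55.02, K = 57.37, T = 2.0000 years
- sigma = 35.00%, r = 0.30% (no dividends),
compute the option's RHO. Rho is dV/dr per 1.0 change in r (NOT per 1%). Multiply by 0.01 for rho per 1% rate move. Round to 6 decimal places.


Answer: Rho = 42.717140

Derivation:
d1 = 0.1751104222; d2 = -0.3198643247
phi(d1) = 0.3928724152; exp(-qT) = 1.0000000000; exp(-rT) = 0.9940179641
N(d2) = 0.3745355915
Rho = K*T*exp(-rT)*N(d2) = 57.3700 * 2.0000 * 0.9940179641 * 0.3745355915 = 42.717140


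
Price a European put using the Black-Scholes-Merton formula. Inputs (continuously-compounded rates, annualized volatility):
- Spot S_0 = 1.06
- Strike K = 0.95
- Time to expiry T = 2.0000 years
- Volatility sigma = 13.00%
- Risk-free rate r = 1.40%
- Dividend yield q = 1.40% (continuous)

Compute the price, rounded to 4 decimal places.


d1 = (ln(S/K) + (r - q + 0.5*sigma^2) * T) / (sigma * sqrt(T)) = 0.68786370
d2 = d1 - sigma * sqrt(T) = 0.50401594
exp(-rT) = 0.97238837; exp(-qT) = 0.97238837
P = K * exp(-rT) * N(-d2) - S_0 * exp(-qT) * N(-d1)
N(-d1) = 0.24576931; N(-d2) = 0.30712509
P = 0.9500 * 0.97238837 * 0.30712509 - 1.0600 * 0.97238837 * 0.24576931 = 0.0304

Answer: Price = 0.0304


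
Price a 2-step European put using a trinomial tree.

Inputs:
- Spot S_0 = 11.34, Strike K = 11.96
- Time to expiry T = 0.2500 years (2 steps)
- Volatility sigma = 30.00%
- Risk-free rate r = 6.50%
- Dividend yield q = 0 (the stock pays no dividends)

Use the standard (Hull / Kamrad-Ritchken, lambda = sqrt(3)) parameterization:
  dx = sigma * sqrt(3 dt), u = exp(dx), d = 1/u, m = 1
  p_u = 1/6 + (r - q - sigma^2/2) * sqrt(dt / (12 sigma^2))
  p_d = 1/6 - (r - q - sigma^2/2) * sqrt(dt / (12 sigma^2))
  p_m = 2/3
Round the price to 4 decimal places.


dt = T/N = 0.125000; dx = sigma*sqrt(3*dt) = 0.183712
u = exp(dx) = 1.201669; d = 1/u = 0.832176
p_u = 0.173471, p_m = 0.666667, p_d = 0.159863
Discount per step: exp(-r*dt) = 0.991908
Stock lattice S(k, j) with j the centered position index:
  k=0: S(0,+0) = 11.3400
  k=1: S(1,-1) = 9.4369; S(1,+0) = 11.3400; S(1,+1) = 13.6269
  k=2: S(2,-2) = 7.8531; S(2,-1) = 9.4369; S(2,+0) = 11.3400; S(2,+1) = 13.6269; S(2,+2) = 16.3751
Terminal payoffs V(N, j) = max(K - S_T, 0):
  V(2,-2) = 4.106865; V(2,-1) = 2.523128; V(2,+0) = 0.620000; V(2,+1) = 0.000000; V(2,+2) = 0.000000
Backward induction: V(k, j) = exp(-r*dt) * [p_u * V(k+1, j+1) + p_m * V(k+1, j) + p_d * V(k+1, j-1)]
  V(1,-1) = exp(-r*dt) * [p_u*0.620000 + p_m*2.523128 + p_d*4.106865] = 2.426376
  V(1,+0) = exp(-r*dt) * [p_u*0.000000 + p_m*0.620000 + p_d*2.523128] = 0.810078
  V(1,+1) = exp(-r*dt) * [p_u*0.000000 + p_m*0.000000 + p_d*0.620000] = 0.098313
  V(0,+0) = exp(-r*dt) * [p_u*0.098313 + p_m*0.810078 + p_d*2.426376] = 0.937346

Answer: Price = V(0,0) = 0.9373


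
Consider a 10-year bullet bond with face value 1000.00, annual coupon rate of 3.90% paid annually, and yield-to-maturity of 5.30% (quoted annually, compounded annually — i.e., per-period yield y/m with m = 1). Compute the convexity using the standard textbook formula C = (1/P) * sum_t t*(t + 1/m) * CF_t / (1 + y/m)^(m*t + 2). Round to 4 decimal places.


Answer: Convexity = 77.9277

Derivation:
Coupon per period c = face * coupon_rate / m = 39.000000
Periods per year m = 1; per-period yield y/m = 0.053000
Number of cashflows N = 10
Cashflows (t years, CF_t, discount factor 1/(1+y/m)^(m*t), PV):
  t = 1.0000: CF_t = 39.000000, DF = 0.949668, PV = 37.037037
  t = 2.0000: CF_t = 39.000000, DF = 0.901869, PV = 35.172875
  t = 3.0000: CF_t = 39.000000, DF = 0.856475, PV = 33.402540
  t = 4.0000: CF_t = 39.000000, DF = 0.813367, PV = 31.721311
  t = 5.0000: CF_t = 39.000000, DF = 0.772428, PV = 30.124701
  t = 6.0000: CF_t = 39.000000, DF = 0.733550, PV = 28.608453
  t = 7.0000: CF_t = 39.000000, DF = 0.696629, PV = 27.168522
  t = 8.0000: CF_t = 39.000000, DF = 0.661566, PV = 25.801065
  t = 9.0000: CF_t = 39.000000, DF = 0.628268, PV = 24.502436
  t = 10.0000: CF_t = 1039.000000, DF = 0.596645, PV = 619.914558
Price P = sum_t PV_t = 893.453499
Convexity numerator sum_t t*(t + 1/m) * CF_t / (1+y/m)^(m*t + 2):
  t = 1.0000: term = 66.805080
  t = 2.0000: term = 190.327864
  t = 3.0000: term = 361.496417
  t = 4.0000: term = 572.169068
  t = 5.0000: term = 815.055652
  t = 6.0000: term = 1083.644742
  t = 7.0000: term = 1372.136425
  t = 8.0000: term = 1675.380250
  t = 9.0000: term = 1988.817961
  t = 10.0000: term = 61498.960983
Convexity = (1/P) * sum = 69624.794442 / 893.453499 = 77.927720


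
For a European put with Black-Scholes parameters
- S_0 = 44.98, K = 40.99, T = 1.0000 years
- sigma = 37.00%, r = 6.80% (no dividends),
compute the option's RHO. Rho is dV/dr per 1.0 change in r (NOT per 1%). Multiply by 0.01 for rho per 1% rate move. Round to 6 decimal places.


d1 = 0.6198373298; d2 = 0.2498373298
phi(d1) = 0.3292171581; exp(-qT) = 1.0000000000; exp(-rT) = 0.9342604736
N(-d2) = 0.4013565750
Rho = -K*T*exp(-rT)*N(-d2) = -40.9900 * 1.0000 * 0.9342604736 * 0.4013565750 = -15.370085

Answer: Rho = -15.370085


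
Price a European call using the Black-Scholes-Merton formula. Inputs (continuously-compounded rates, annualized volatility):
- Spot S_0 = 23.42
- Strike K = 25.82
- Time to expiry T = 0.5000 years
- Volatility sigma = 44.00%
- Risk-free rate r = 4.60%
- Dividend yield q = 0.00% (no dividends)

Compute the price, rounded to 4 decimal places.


Answer: Price = 2.1860

Derivation:
d1 = (ln(S/K) + (r - q + 0.5*sigma^2) * T) / (sigma * sqrt(T)) = -0.08407830
d2 = d1 - sigma * sqrt(T) = -0.39520528
exp(-rT) = 0.97726248; exp(-qT) = 1.00000000
C = S_0 * exp(-qT) * N(d1) - K * exp(-rT) * N(d2)
N(d1) = 0.46649709; N(d2) = 0.34634570
C = 23.4200 * 1.00000000 * 0.46649709 - 25.8200 * 0.97726248 * 0.34634570 = 2.1860


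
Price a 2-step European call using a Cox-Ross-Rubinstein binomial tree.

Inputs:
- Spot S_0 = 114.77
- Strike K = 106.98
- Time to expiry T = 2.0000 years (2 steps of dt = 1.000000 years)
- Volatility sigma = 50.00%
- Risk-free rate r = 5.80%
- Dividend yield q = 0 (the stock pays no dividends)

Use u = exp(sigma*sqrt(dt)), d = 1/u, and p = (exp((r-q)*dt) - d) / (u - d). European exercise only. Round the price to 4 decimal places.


Answer: Price = V(0,0) = 37.9259

Derivation:
dt = T/N = 1.000000
u = exp(sigma*sqrt(dt)) = 1.648721; d = 1/u = 0.606531
p = (exp((r-q)*dt) - d) / (u - d) = 0.434838
Discount per step: exp(-r*dt) = 0.943650
Stock lattice S(k, i) with i counting down-moves:
  k=0: S(0,0) = 114.7700
  k=1: S(1,0) = 189.2237; S(1,1) = 69.6115
  k=2: S(2,0) = 311.9772; S(2,1) = 114.7700; S(2,2) = 42.2215
Terminal payoffs V(N, i) = max(S_T - K, 0):
  V(2,0) = 204.997205; V(2,1) = 7.790000; V(2,2) = 0.000000
Backward induction: V(k, i) = exp(-r*dt) * [p * V(k+1, i) + (1-p) * V(k+1, i+1)].
  V(1,0) = exp(-r*dt) * [p*204.997205 + (1-p)*7.790000] = 88.272069
  V(1,1) = exp(-r*dt) * [p*7.790000 + (1-p)*0.000000] = 3.196510
  V(0,0) = exp(-r*dt) * [p*88.272069 + (1-p)*3.196510] = 37.925873


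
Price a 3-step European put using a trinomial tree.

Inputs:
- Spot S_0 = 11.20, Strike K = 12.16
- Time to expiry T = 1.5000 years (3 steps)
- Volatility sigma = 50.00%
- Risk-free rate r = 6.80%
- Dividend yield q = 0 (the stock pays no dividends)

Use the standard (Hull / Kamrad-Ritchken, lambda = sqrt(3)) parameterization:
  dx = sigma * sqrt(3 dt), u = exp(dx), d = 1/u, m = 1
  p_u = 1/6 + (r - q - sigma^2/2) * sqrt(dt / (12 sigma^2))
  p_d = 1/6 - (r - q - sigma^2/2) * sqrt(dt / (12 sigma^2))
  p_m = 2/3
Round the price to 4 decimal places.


Answer: Price = V(0,0) = 2.4712

Derivation:
dt = T/N = 0.500000; dx = sigma*sqrt(3*dt) = 0.612372
u = exp(dx) = 1.844803; d = 1/u = 0.542063
p_u = 0.143397, p_m = 0.666667, p_d = 0.189937
Discount per step: exp(-r*dt) = 0.966572
Stock lattice S(k, j) with j the centered position index:
  k=0: S(0,+0) = 11.2000
  k=1: S(1,-1) = 6.0711; S(1,+0) = 11.2000; S(1,+1) = 20.6618
  k=2: S(2,-2) = 3.2909; S(2,-1) = 6.0711; S(2,+0) = 11.2000; S(2,+1) = 20.6618; S(2,+2) = 38.1169
  k=3: S(3,-3) = 1.7839; S(3,-2) = 3.2909; S(3,-1) = 6.0711; S(3,+0) = 11.2000; S(3,+1) = 20.6618; S(3,+2) = 38.1169; S(3,+3) = 70.3182
Terminal payoffs V(N, j) = max(K - S_T, 0):
  V(3,-3) = 10.376110; V(3,-2) = 8.869074; V(3,-1) = 6.088891; V(3,+0) = 0.960000; V(3,+1) = 0.000000; V(3,+2) = 0.000000; V(3,+3) = 0.000000
Backward induction: V(k, j) = exp(-r*dt) * [p_u * V(k+1, j+1) + p_m * V(k+1, j) + p_d * V(k+1, j-1)]
  V(2,-2) = exp(-r*dt) * [p_u*6.088891 + p_m*8.869074 + p_d*10.376110] = 8.463926
  V(2,-1) = exp(-r*dt) * [p_u*0.960000 + p_m*6.088891 + p_d*8.869074] = 5.684876
  V(2,+0) = exp(-r*dt) * [p_u*0.000000 + p_m*0.960000 + p_d*6.088891] = 1.736450
  V(2,+1) = exp(-r*dt) * [p_u*0.000000 + p_m*0.000000 + p_d*0.960000] = 0.176244
  V(2,+2) = exp(-r*dt) * [p_u*0.000000 + p_m*0.000000 + p_d*0.000000] = 0.000000
  V(1,-1) = exp(-r*dt) * [p_u*1.736450 + p_m*5.684876 + p_d*8.463926] = 5.457774
  V(1,+0) = exp(-r*dt) * [p_u*0.176244 + p_m*1.736450 + p_d*5.684876] = 2.187036
  V(1,+1) = exp(-r*dt) * [p_u*0.000000 + p_m*0.176244 + p_d*1.736450] = 0.432359
  V(0,+0) = exp(-r*dt) * [p_u*0.432359 + p_m*2.187036 + p_d*5.457774] = 2.471190


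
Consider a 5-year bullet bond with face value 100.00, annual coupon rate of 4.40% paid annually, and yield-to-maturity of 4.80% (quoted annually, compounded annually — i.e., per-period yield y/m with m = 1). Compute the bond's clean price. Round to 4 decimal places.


Coupon per period c = face * coupon_rate / m = 4.400000
Periods per year m = 1; per-period yield y/m = 0.048000
Number of cashflows N = 5
Cashflows (t years, CF_t, discount factor 1/(1+y/m)^(m*t), PV):
  t = 1.0000: CF_t = 4.400000, DF = 0.954198, PV = 4.198473
  t = 2.0000: CF_t = 4.400000, DF = 0.910495, PV = 4.006177
  t = 3.0000: CF_t = 4.400000, DF = 0.868793, PV = 3.822688
  t = 4.0000: CF_t = 4.400000, DF = 0.829001, PV = 3.647603
  t = 5.0000: CF_t = 104.400000, DF = 0.791031, PV = 82.583652
Price P = sum_t PV_t = 98.258593

Answer: Price = 98.2586


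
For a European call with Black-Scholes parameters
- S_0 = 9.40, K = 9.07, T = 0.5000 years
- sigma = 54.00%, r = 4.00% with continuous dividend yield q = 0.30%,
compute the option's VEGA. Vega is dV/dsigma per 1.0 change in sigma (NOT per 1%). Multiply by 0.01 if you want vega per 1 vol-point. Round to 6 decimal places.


Answer: Vega = 2.504942

Derivation:
d1 = 0.3329619832; d2 = -0.0488756786
phi(d1) = 0.3774299183; exp(-qT) = 0.9985011244; exp(-rT) = 0.9801986733
Vega = S * exp(-qT) * phi(d1) * sqrt(T) = 9.4000 * 0.9985011244 * 0.3774299183 * 0.7071067812 = 2.504942


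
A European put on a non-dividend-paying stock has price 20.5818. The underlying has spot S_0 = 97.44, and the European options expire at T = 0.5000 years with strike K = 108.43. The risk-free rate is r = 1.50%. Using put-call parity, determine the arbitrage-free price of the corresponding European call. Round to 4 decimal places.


Put-call parity: C - P = S_0 * exp(-qT) - K * exp(-rT).
S_0 * exp(-qT) = 97.4400 * 1.00000000 = 97.44000000
K * exp(-rT) = 108.4300 * 0.99252805 = 107.61981698
C = P + S*exp(-qT) - K*exp(-rT)
C = 20.5818 + 97.44000000 - 107.61981698 = 10.4020

Answer: Call price = 10.4020


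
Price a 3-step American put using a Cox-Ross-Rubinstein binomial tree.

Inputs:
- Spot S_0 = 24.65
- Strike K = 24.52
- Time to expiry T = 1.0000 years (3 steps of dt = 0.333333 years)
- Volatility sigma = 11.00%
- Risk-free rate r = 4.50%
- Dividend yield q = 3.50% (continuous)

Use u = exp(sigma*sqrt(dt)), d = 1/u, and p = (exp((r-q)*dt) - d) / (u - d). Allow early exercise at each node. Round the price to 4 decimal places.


dt = T/N = 0.333333
u = exp(sigma*sqrt(dt)) = 1.065569; d = 1/u = 0.938466
p = (exp((r-q)*dt) - d) / (u - d) = 0.510398
Discount per step: exp(-r*dt) = 0.985112
Stock lattice S(k, i) with i counting down-moves:
  k=0: S(0,0) = 24.6500
  k=1: S(1,0) = 26.2663; S(1,1) = 23.1332
  k=2: S(2,0) = 27.9885; S(2,1) = 24.6500; S(2,2) = 21.7097
  k=3: S(3,0) = 29.8237; S(3,1) = 26.2663; S(3,2) = 23.1332; S(3,3) = 20.3738
Terminal payoffs V(N, i) = max(K - S_T, 0):
  V(3,0) = 0.000000; V(3,1) = 0.000000; V(3,2) = 1.386810; V(3,3) = 4.146168
Backward induction: V(k, i) = exp(-r*dt) * [p * V(k+1, i) + (1-p) * V(k+1, i+1)]; then take max(V_cont, immediate exercise) for American.
  V(2,0) = exp(-r*dt) * [p*0.000000 + (1-p)*0.000000] = 0.000000; exercise = 0.000000; V(2,0) = max -> 0.000000
  V(2,1) = exp(-r*dt) * [p*0.000000 + (1-p)*1.386810] = 0.668877; exercise = 0.000000; V(2,1) = max -> 0.668877
  V(2,2) = exp(-r*dt) * [p*1.386810 + (1-p)*4.146168] = 2.697038; exercise = 2.810285; V(2,2) = max -> 2.810285
  V(1,0) = exp(-r*dt) * [p*0.000000 + (1-p)*0.668877] = 0.322608; exercise = 0.000000; V(1,0) = max -> 0.322608
  V(1,1) = exp(-r*dt) * [p*0.668877 + (1-p)*2.810285] = 1.691748; exercise = 1.386810; V(1,1) = max -> 1.691748
  V(0,0) = exp(-r*dt) * [p*0.322608 + (1-p)*1.691748] = 0.978160; exercise = 0.000000; V(0,0) = max -> 0.978160

Answer: Price = V(0,0) = 0.9782


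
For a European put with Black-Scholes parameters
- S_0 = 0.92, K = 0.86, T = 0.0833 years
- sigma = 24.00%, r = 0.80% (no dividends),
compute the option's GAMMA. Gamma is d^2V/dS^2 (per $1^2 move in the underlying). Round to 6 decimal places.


Answer: Gamma = 3.729121

Derivation:
d1 = 1.0178804522; d2 = 0.9486122777
phi(d1) = 0.2376446375; exp(-qT) = 1.0000000000; exp(-rT) = 0.9993338220
Gamma = exp(-qT) * phi(d1) / (S * sigma * sqrt(T)) = 1.0000000000 * 0.2376446375 / (0.9200 * 0.2400 * 0.2886173938) = 3.729121


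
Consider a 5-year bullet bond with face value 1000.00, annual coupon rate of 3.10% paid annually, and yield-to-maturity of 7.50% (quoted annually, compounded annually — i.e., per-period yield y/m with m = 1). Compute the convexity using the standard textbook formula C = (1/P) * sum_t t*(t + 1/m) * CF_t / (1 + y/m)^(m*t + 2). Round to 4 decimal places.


Coupon per period c = face * coupon_rate / m = 31.000000
Periods per year m = 1; per-period yield y/m = 0.075000
Number of cashflows N = 5
Cashflows (t years, CF_t, discount factor 1/(1+y/m)^(m*t), PV):
  t = 1.0000: CF_t = 31.000000, DF = 0.930233, PV = 28.837209
  t = 2.0000: CF_t = 31.000000, DF = 0.865333, PV = 26.825311
  t = 3.0000: CF_t = 31.000000, DF = 0.804961, PV = 24.953778
  t = 4.0000: CF_t = 31.000000, DF = 0.748801, PV = 23.212816
  t = 5.0000: CF_t = 1031.000000, DF = 0.696559, PV = 718.151950
Price P = sum_t PV_t = 821.981064
Convexity numerator sum_t t*(t + 1/m) * CF_t / (1+y/m)^(m*t + 2):
  t = 1.0000: term = 49.907555
  t = 2.0000: term = 139.276899
  t = 3.0000: term = 259.119811
  t = 4.0000: term = 401.736141
  t = 5.0000: term = 18643.209085
Convexity = (1/P) * sum = 19493.249491 / 821.981064 = 23.714962

Answer: Convexity = 23.7150


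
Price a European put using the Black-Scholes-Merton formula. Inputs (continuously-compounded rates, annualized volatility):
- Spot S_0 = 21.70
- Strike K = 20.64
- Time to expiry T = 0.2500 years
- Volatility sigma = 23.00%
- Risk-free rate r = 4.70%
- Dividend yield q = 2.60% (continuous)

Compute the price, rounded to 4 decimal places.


Answer: Price = 0.4908

Derivation:
d1 = (ln(S/K) + (r - q + 0.5*sigma^2) * T) / (sigma * sqrt(T)) = 0.53864191
d2 = d1 - sigma * sqrt(T) = 0.42364191
exp(-rT) = 0.98831876; exp(-qT) = 0.99352108
P = K * exp(-rT) * N(-d2) - S_0 * exp(-qT) * N(-d1)
N(-d1) = 0.29506698; N(-d2) = 0.33591349
P = 20.6400 * 0.98831876 * 0.33591349 - 21.7000 * 0.99352108 * 0.29506698 = 0.4908


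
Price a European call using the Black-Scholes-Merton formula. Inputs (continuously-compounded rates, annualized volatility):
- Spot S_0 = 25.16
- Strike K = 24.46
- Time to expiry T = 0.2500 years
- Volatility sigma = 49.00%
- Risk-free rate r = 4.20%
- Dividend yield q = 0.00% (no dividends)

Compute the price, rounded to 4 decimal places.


Answer: Price = 2.9140

Derivation:
d1 = (ln(S/K) + (r - q + 0.5*sigma^2) * T) / (sigma * sqrt(T)) = 0.28052572
d2 = d1 - sigma * sqrt(T) = 0.03552572
exp(-rT) = 0.98955493; exp(-qT) = 1.00000000
C = S_0 * exp(-qT) * N(d1) - K * exp(-rT) * N(d2)
N(d1) = 0.61046290; N(d2) = 0.51416973
C = 25.1600 * 1.00000000 * 0.61046290 - 24.4600 * 0.98955493 * 0.51416973 = 2.9140


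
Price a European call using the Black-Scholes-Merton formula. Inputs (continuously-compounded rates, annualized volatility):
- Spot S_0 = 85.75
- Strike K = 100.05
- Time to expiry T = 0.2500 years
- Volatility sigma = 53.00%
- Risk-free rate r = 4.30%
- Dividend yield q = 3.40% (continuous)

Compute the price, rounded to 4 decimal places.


d1 = (ln(S/K) + (r - q + 0.5*sigma^2) * T) / (sigma * sqrt(T)) = -0.44102443
d2 = d1 - sigma * sqrt(T) = -0.70602443
exp(-rT) = 0.98930757; exp(-qT) = 0.99153602
C = S_0 * exp(-qT) * N(d1) - K * exp(-rT) * N(d2)
N(d1) = 0.32959765; N(d2) = 0.24008647
C = 85.7500 * 0.99153602 * 0.32959765 - 100.0500 * 0.98930757 * 0.24008647 = 4.2600

Answer: Price = 4.2600


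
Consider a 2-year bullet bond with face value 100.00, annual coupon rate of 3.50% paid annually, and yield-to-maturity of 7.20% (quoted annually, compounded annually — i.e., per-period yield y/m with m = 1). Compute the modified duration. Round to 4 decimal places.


Answer: Modified duration = 1.8330

Derivation:
Coupon per period c = face * coupon_rate / m = 3.500000
Periods per year m = 1; per-period yield y/m = 0.072000
Number of cashflows N = 2
Cashflows (t years, CF_t, discount factor 1/(1+y/m)^(m*t), PV):
  t = 1.0000: CF_t = 3.500000, DF = 0.932836, PV = 3.264925
  t = 2.0000: CF_t = 103.500000, DF = 0.870183, PV = 90.063906
Price P = sum_t PV_t = 93.328832
First compute Macaulay numerator sum_t t * PV_t:
  t * PV_t at t = 1.0000: 3.264925
  t * PV_t at t = 2.0000: 180.127812
Macaulay duration D = 183.392738 / 93.328832 = 1.965017
Modified duration = D / (1 + y/m) = 1.965017 / (1 + 0.072000) = 1.833038


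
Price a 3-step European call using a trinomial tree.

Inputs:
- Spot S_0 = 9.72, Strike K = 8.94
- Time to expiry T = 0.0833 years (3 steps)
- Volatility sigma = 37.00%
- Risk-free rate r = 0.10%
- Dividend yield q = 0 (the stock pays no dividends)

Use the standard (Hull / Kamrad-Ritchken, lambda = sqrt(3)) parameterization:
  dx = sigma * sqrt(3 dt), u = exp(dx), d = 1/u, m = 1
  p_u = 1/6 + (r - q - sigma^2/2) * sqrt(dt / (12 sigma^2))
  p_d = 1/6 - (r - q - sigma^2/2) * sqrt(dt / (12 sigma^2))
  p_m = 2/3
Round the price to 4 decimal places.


dt = T/N = 0.027767; dx = sigma*sqrt(3*dt) = 0.106788
u = exp(dx) = 1.112699; d = 1/u = 0.898716
p_u = 0.157898, p_m = 0.666667, p_d = 0.175436
Discount per step: exp(-r*dt) = 0.999972
Stock lattice S(k, j) with j the centered position index:
  k=0: S(0,+0) = 9.7200
  k=1: S(1,-1) = 8.7355; S(1,+0) = 9.7200; S(1,+1) = 10.8154
  k=2: S(2,-2) = 7.8507; S(2,-1) = 8.7355; S(2,+0) = 9.7200; S(2,+1) = 10.8154; S(2,+2) = 12.0343
  k=3: S(3,-3) = 7.0556; S(3,-2) = 7.8507; S(3,-1) = 8.7355; S(3,+0) = 9.7200; S(3,+1) = 10.8154; S(3,+2) = 12.0343; S(3,+3) = 13.3906
Terminal payoffs V(N, j) = max(S_T - K, 0):
  V(3,-3) = 0.000000; V(3,-2) = 0.000000; V(3,-1) = 0.000000; V(3,+0) = 0.780000; V(3,+1) = 1.875433; V(3,+2) = 3.094319; V(3,+3) = 4.450573
Backward induction: V(k, j) = exp(-r*dt) * [p_u * V(k+1, j+1) + p_m * V(k+1, j) + p_d * V(k+1, j-1)]
  V(2,-2) = exp(-r*dt) * [p_u*0.000000 + p_m*0.000000 + p_d*0.000000] = 0.000000
  V(2,-1) = exp(-r*dt) * [p_u*0.780000 + p_m*0.000000 + p_d*0.000000] = 0.123157
  V(2,+0) = exp(-r*dt) * [p_u*1.875433 + p_m*0.780000 + p_d*0.000000] = 0.816104
  V(2,+1) = exp(-r*dt) * [p_u*3.094319 + p_m*1.875433 + p_d*0.780000] = 1.875662
  V(2,+2) = exp(-r*dt) * [p_u*4.450573 + p_m*3.094319 + p_d*1.875433] = 3.094546
  V(1,-1) = exp(-r*dt) * [p_u*0.816104 + p_m*0.123157 + p_d*0.000000] = 0.210959
  V(1,+0) = exp(-r*dt) * [p_u*1.875662 + p_m*0.816104 + p_d*0.123157] = 0.861814
  V(1,+1) = exp(-r*dt) * [p_u*3.094546 + p_m*1.875662 + p_d*0.816104] = 1.882184
  V(0,+0) = exp(-r*dt) * [p_u*1.882184 + p_m*0.861814 + p_d*0.210959] = 0.908720

Answer: Price = V(0,0) = 0.9087
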